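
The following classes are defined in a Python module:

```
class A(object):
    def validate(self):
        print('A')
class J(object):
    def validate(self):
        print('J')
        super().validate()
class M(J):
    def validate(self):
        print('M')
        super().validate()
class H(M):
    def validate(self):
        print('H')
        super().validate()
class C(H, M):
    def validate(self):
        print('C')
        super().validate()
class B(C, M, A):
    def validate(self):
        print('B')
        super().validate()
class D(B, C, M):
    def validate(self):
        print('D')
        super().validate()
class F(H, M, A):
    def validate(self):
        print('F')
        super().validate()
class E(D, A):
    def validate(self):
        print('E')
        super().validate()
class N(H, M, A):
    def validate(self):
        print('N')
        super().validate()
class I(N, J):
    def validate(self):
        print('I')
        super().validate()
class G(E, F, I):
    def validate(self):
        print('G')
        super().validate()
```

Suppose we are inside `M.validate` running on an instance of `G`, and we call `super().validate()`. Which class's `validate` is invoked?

L[G] = G + merge(L[E], L[F], L[I], [E F I])
  take E:  [E D B C H M J A object] + [F H M J A object] + [I N H M J A object] + [E F I]
  take D:  [D B C H M J A object] + [F H M J A object] + [I N H M J A object] + [F I]
  take B:  [B C H M J A object] + [F H M J A object] + [I N H M J A object] + [F I]
  take C:  [C H M J A object] + [F H M J A object] + [I N H M J A object] + [F I]
  take F:  [H M J A object] + [F H M J A object] + [I N H M J A object] + [F I]
  take I:  [H M J A object] + [H M J A object] + [I N H M J A object] + [I]
  take N:  [H M J A object] + [H M J A object] + [N H M J A object]
  take H:  [H M J A object] + [H M J A object] + [H M J A object]
  take M:  [M J A object] + [M J A object] + [M J A object]
  take J:  [J A object] + [J A object] + [J A object]
  take A:  [A object] + [A object] + [A object]
  take object:  [object] + [object] + [object]
MRO: G E D B C F I N H M J A object
super() in M.validate on a G instance goes to the class after M in G's MRO: J.

J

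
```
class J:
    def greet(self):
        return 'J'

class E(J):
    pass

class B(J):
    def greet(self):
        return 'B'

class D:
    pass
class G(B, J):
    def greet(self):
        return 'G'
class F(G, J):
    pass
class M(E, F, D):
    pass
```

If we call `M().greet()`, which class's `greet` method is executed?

L[M] = M + merge(L[E], L[F], L[D], [E F D])
  take E:  [E J object] + [F G B J object] + [D object] + [E F D]
  take F:  [J object] + [F G B J object] + [D object] + [F D]
  take G:  [J object] + [G B J object] + [D object] + [D]
  take B:  [J object] + [B J object] + [D object] + [D]
  take J:  [J object] + [J object] + [D object] + [D]
  take D:  [object] + [object] + [D object] + [D]
  take object:  [object] + [object] + [object]
MRO: M E F G B J D object
greet is defined in: B, G, J. First along the MRO is G.

G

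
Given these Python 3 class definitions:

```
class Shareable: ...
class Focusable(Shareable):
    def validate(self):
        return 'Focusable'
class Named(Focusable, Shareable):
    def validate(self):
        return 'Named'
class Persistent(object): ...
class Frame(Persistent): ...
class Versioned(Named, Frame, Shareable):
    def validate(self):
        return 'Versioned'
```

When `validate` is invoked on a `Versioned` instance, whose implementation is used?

Versioned

L[Versioned] = Versioned + merge(L[Named], L[Frame], L[Shareable], [Named Frame Shareable])
  take Named:  [Named Focusable Shareable object] + [Frame Persistent object] + [Shareable object] + [Named Frame Shareable]
  take Focusable:  [Focusable Shareable object] + [Frame Persistent object] + [Shareable object] + [Frame Shareable]
  take Frame:  [Shareable object] + [Frame Persistent object] + [Shareable object] + [Frame Shareable]
  take Shareable:  [Shareable object] + [Persistent object] + [Shareable object] + [Shareable]
  take Persistent:  [object] + [Persistent object] + [object]
  take object:  [object] + [object] + [object]
MRO: Versioned Named Focusable Frame Shareable Persistent object
validate is defined in: Focusable, Named, Versioned. First along the MRO is Versioned.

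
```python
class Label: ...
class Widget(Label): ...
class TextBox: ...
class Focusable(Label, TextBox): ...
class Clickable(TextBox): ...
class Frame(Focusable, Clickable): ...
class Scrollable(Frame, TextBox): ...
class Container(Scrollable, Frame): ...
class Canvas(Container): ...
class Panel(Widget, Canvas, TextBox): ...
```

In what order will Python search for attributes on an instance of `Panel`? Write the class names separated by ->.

L[Panel] = Panel + merge(L[Widget], L[Canvas], L[TextBox], [Widget Canvas TextBox])
  take Widget:  [Widget Label object] + [Canvas Container Scrollable Frame Focusable Label Clickable TextBox object] + [TextBox object] + [Widget Canvas TextBox]
  take Canvas:  [Label object] + [Canvas Container Scrollable Frame Focusable Label Clickable TextBox object] + [TextBox object] + [Canvas TextBox]
  take Container:  [Label object] + [Container Scrollable Frame Focusable Label Clickable TextBox object] + [TextBox object] + [TextBox]
  take Scrollable:  [Label object] + [Scrollable Frame Focusable Label Clickable TextBox object] + [TextBox object] + [TextBox]
  take Frame:  [Label object] + [Frame Focusable Label Clickable TextBox object] + [TextBox object] + [TextBox]
  take Focusable:  [Label object] + [Focusable Label Clickable TextBox object] + [TextBox object] + [TextBox]
  take Label:  [Label object] + [Label Clickable TextBox object] + [TextBox object] + [TextBox]
  take Clickable:  [object] + [Clickable TextBox object] + [TextBox object] + [TextBox]
  take TextBox:  [object] + [TextBox object] + [TextBox object] + [TextBox]
  take object:  [object] + [object] + [object]

Panel -> Widget -> Canvas -> Container -> Scrollable -> Frame -> Focusable -> Label -> Clickable -> TextBox -> object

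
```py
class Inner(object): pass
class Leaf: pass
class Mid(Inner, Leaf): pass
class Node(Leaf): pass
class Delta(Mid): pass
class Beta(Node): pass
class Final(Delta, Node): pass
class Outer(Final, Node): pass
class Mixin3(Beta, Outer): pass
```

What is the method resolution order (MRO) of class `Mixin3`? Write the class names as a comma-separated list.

Mixin3, Beta, Outer, Final, Delta, Mid, Inner, Node, Leaf, object

L[Mixin3] = Mixin3 + merge(L[Beta], L[Outer], [Beta Outer])
  take Beta:  [Beta Node Leaf object] + [Outer Final Delta Mid Inner Node Leaf object] + [Beta Outer]
  take Outer:  [Node Leaf object] + [Outer Final Delta Mid Inner Node Leaf object] + [Outer]
  take Final:  [Node Leaf object] + [Final Delta Mid Inner Node Leaf object]
  take Delta:  [Node Leaf object] + [Delta Mid Inner Node Leaf object]
  take Mid:  [Node Leaf object] + [Mid Inner Node Leaf object]
  take Inner:  [Node Leaf object] + [Inner Node Leaf object]
  take Node:  [Node Leaf object] + [Node Leaf object]
  take Leaf:  [Leaf object] + [Leaf object]
  take object:  [object] + [object]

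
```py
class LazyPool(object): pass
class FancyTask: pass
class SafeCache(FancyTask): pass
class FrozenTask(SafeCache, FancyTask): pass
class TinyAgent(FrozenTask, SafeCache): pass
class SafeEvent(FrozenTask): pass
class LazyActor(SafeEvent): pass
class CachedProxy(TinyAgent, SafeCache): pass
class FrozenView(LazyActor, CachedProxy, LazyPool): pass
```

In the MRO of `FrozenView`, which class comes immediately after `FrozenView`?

L[FrozenView] = FrozenView + merge(L[LazyActor], L[CachedProxy], L[LazyPool], [LazyActor CachedProxy LazyPool])
  take LazyActor:  [LazyActor SafeEvent FrozenTask SafeCache FancyTask object] + [CachedProxy TinyAgent FrozenTask SafeCache FancyTask object] + [LazyPool object] + [LazyActor CachedProxy LazyPool]
  take SafeEvent:  [SafeEvent FrozenTask SafeCache FancyTask object] + [CachedProxy TinyAgent FrozenTask SafeCache FancyTask object] + [LazyPool object] + [CachedProxy LazyPool]
  take CachedProxy:  [FrozenTask SafeCache FancyTask object] + [CachedProxy TinyAgent FrozenTask SafeCache FancyTask object] + [LazyPool object] + [CachedProxy LazyPool]
  take TinyAgent:  [FrozenTask SafeCache FancyTask object] + [TinyAgent FrozenTask SafeCache FancyTask object] + [LazyPool object] + [LazyPool]
  take FrozenTask:  [FrozenTask SafeCache FancyTask object] + [FrozenTask SafeCache FancyTask object] + [LazyPool object] + [LazyPool]
  take SafeCache:  [SafeCache FancyTask object] + [SafeCache FancyTask object] + [LazyPool object] + [LazyPool]
  take FancyTask:  [FancyTask object] + [FancyTask object] + [LazyPool object] + [LazyPool]
  take LazyPool:  [object] + [object] + [LazyPool object] + [LazyPool]
  take object:  [object] + [object] + [object]
MRO: FrozenView LazyActor SafeEvent CachedProxy TinyAgent FrozenTask SafeCache FancyTask LazyPool object
FrozenView is at position 0; next is LazyActor.

LazyActor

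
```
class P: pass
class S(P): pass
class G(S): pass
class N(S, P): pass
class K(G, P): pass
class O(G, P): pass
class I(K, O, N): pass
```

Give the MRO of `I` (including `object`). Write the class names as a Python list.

L[I] = I + merge(L[K], L[O], L[N], [K O N])
  take K:  [K G S P object] + [O G S P object] + [N S P object] + [K O N]
  take O:  [G S P object] + [O G S P object] + [N S P object] + [O N]
  take G:  [G S P object] + [G S P object] + [N S P object] + [N]
  take N:  [S P object] + [S P object] + [N S P object] + [N]
  take S:  [S P object] + [S P object] + [S P object]
  take P:  [P object] + [P object] + [P object]
  take object:  [object] + [object] + [object]

[I, K, O, G, N, S, P, object]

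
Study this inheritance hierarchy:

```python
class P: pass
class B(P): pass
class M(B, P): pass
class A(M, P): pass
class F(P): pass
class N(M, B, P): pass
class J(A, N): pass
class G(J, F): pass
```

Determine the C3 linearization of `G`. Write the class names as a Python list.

[G, J, A, N, M, B, F, P, object]

L[G] = G + merge(L[J], L[F], [J F])
  take J:  [J A N M B P object] + [F P object] + [J F]
  take A:  [A N M B P object] + [F P object] + [F]
  take N:  [N M B P object] + [F P object] + [F]
  take M:  [M B P object] + [F P object] + [F]
  take B:  [B P object] + [F P object] + [F]
  take F:  [P object] + [F P object] + [F]
  take P:  [P object] + [P object]
  take object:  [object] + [object]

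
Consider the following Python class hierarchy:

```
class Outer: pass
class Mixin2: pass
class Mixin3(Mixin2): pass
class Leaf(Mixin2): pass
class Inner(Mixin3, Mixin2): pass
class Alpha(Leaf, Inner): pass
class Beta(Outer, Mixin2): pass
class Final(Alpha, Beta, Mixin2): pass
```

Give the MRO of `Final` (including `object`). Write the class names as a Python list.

[Final, Alpha, Leaf, Inner, Mixin3, Beta, Outer, Mixin2, object]

L[Final] = Final + merge(L[Alpha], L[Beta], L[Mixin2], [Alpha Beta Mixin2])
  take Alpha:  [Alpha Leaf Inner Mixin3 Mixin2 object] + [Beta Outer Mixin2 object] + [Mixin2 object] + [Alpha Beta Mixin2]
  take Leaf:  [Leaf Inner Mixin3 Mixin2 object] + [Beta Outer Mixin2 object] + [Mixin2 object] + [Beta Mixin2]
  take Inner:  [Inner Mixin3 Mixin2 object] + [Beta Outer Mixin2 object] + [Mixin2 object] + [Beta Mixin2]
  take Mixin3:  [Mixin3 Mixin2 object] + [Beta Outer Mixin2 object] + [Mixin2 object] + [Beta Mixin2]
  take Beta:  [Mixin2 object] + [Beta Outer Mixin2 object] + [Mixin2 object] + [Beta Mixin2]
  take Outer:  [Mixin2 object] + [Outer Mixin2 object] + [Mixin2 object] + [Mixin2]
  take Mixin2:  [Mixin2 object] + [Mixin2 object] + [Mixin2 object] + [Mixin2]
  take object:  [object] + [object] + [object]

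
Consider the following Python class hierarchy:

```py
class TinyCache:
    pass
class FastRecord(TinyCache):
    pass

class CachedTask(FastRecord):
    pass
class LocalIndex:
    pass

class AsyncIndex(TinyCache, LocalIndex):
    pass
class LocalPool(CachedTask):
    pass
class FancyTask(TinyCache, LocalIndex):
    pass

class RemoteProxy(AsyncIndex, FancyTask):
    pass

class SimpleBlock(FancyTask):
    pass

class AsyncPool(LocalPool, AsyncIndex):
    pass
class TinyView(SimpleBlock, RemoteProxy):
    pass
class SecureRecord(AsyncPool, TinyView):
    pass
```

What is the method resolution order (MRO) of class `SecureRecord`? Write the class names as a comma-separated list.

L[SecureRecord] = SecureRecord + merge(L[AsyncPool], L[TinyView], [AsyncPool TinyView])
  take AsyncPool:  [AsyncPool LocalPool CachedTask FastRecord AsyncIndex TinyCache LocalIndex object] + [TinyView SimpleBlock RemoteProxy AsyncIndex FancyTask TinyCache LocalIndex object] + [AsyncPool TinyView]
  take LocalPool:  [LocalPool CachedTask FastRecord AsyncIndex TinyCache LocalIndex object] + [TinyView SimpleBlock RemoteProxy AsyncIndex FancyTask TinyCache LocalIndex object] + [TinyView]
  take CachedTask:  [CachedTask FastRecord AsyncIndex TinyCache LocalIndex object] + [TinyView SimpleBlock RemoteProxy AsyncIndex FancyTask TinyCache LocalIndex object] + [TinyView]
  take FastRecord:  [FastRecord AsyncIndex TinyCache LocalIndex object] + [TinyView SimpleBlock RemoteProxy AsyncIndex FancyTask TinyCache LocalIndex object] + [TinyView]
  take TinyView:  [AsyncIndex TinyCache LocalIndex object] + [TinyView SimpleBlock RemoteProxy AsyncIndex FancyTask TinyCache LocalIndex object] + [TinyView]
  take SimpleBlock:  [AsyncIndex TinyCache LocalIndex object] + [SimpleBlock RemoteProxy AsyncIndex FancyTask TinyCache LocalIndex object]
  take RemoteProxy:  [AsyncIndex TinyCache LocalIndex object] + [RemoteProxy AsyncIndex FancyTask TinyCache LocalIndex object]
  take AsyncIndex:  [AsyncIndex TinyCache LocalIndex object] + [AsyncIndex FancyTask TinyCache LocalIndex object]
  take FancyTask:  [TinyCache LocalIndex object] + [FancyTask TinyCache LocalIndex object]
  take TinyCache:  [TinyCache LocalIndex object] + [TinyCache LocalIndex object]
  take LocalIndex:  [LocalIndex object] + [LocalIndex object]
  take object:  [object] + [object]

SecureRecord, AsyncPool, LocalPool, CachedTask, FastRecord, TinyView, SimpleBlock, RemoteProxy, AsyncIndex, FancyTask, TinyCache, LocalIndex, object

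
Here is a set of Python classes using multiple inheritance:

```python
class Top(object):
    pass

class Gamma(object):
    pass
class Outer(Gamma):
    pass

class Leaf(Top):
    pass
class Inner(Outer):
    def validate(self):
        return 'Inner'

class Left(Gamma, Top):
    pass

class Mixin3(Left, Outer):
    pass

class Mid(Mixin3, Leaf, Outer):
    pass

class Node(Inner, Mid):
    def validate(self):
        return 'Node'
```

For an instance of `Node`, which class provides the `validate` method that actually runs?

Node

L[Node] = Node + merge(L[Inner], L[Mid], [Inner Mid])
  take Inner:  [Inner Outer Gamma object] + [Mid Mixin3 Left Leaf Outer Gamma Top object] + [Inner Mid]
  take Mid:  [Outer Gamma object] + [Mid Mixin3 Left Leaf Outer Gamma Top object] + [Mid]
  take Mixin3:  [Outer Gamma object] + [Mixin3 Left Leaf Outer Gamma Top object]
  take Left:  [Outer Gamma object] + [Left Leaf Outer Gamma Top object]
  take Leaf:  [Outer Gamma object] + [Leaf Outer Gamma Top object]
  take Outer:  [Outer Gamma object] + [Outer Gamma Top object]
  take Gamma:  [Gamma object] + [Gamma Top object]
  take Top:  [object] + [Top object]
  take object:  [object] + [object]
MRO: Node Inner Mid Mixin3 Left Leaf Outer Gamma Top object
validate is defined in: Inner, Node. First along the MRO is Node.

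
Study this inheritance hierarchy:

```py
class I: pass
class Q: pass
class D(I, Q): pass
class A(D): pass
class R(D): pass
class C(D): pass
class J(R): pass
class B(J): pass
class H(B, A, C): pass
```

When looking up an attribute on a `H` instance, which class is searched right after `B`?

L[H] = H + merge(L[B], L[A], L[C], [B A C])
  take B:  [B J R D I Q object] + [A D I Q object] + [C D I Q object] + [B A C]
  take J:  [J R D I Q object] + [A D I Q object] + [C D I Q object] + [A C]
  take R:  [R D I Q object] + [A D I Q object] + [C D I Q object] + [A C]
  take A:  [D I Q object] + [A D I Q object] + [C D I Q object] + [A C]
  take C:  [D I Q object] + [D I Q object] + [C D I Q object] + [C]
  take D:  [D I Q object] + [D I Q object] + [D I Q object]
  take I:  [I Q object] + [I Q object] + [I Q object]
  take Q:  [Q object] + [Q object] + [Q object]
  take object:  [object] + [object] + [object]
MRO: H B J R A C D I Q object
B is at position 1; next is J.

J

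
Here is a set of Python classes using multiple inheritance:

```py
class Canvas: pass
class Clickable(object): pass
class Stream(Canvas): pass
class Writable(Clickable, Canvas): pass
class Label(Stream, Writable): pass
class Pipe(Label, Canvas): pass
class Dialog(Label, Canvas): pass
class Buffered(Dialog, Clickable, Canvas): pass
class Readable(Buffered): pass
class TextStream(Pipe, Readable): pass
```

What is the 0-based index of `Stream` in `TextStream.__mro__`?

L[TextStream] = TextStream + merge(L[Pipe], L[Readable], [Pipe Readable])
  take Pipe:  [Pipe Label Stream Writable Clickable Canvas object] + [Readable Buffered Dialog Label Stream Writable Clickable Canvas object] + [Pipe Readable]
  take Readable:  [Label Stream Writable Clickable Canvas object] + [Readable Buffered Dialog Label Stream Writable Clickable Canvas object] + [Readable]
  take Buffered:  [Label Stream Writable Clickable Canvas object] + [Buffered Dialog Label Stream Writable Clickable Canvas object]
  take Dialog:  [Label Stream Writable Clickable Canvas object] + [Dialog Label Stream Writable Clickable Canvas object]
  take Label:  [Label Stream Writable Clickable Canvas object] + [Label Stream Writable Clickable Canvas object]
  take Stream:  [Stream Writable Clickable Canvas object] + [Stream Writable Clickable Canvas object]
  take Writable:  [Writable Clickable Canvas object] + [Writable Clickable Canvas object]
  take Clickable:  [Clickable Canvas object] + [Clickable Canvas object]
  take Canvas:  [Canvas object] + [Canvas object]
  take object:  [object] + [object]
MRO: TextStream Pipe Readable Buffered Dialog Label Stream Writable Clickable Canvas object
Stream sits at index 6.

6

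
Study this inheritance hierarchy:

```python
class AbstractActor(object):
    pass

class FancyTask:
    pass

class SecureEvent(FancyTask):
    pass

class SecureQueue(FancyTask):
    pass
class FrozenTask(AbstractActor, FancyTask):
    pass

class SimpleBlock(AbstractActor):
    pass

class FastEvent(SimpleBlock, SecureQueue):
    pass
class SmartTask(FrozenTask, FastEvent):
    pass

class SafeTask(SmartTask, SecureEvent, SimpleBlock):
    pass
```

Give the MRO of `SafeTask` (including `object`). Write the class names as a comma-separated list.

SafeTask, SmartTask, FrozenTask, FastEvent, SecureEvent, SimpleBlock, AbstractActor, SecureQueue, FancyTask, object

L[SafeTask] = SafeTask + merge(L[SmartTask], L[SecureEvent], L[SimpleBlock], [SmartTask SecureEvent SimpleBlock])
  take SmartTask:  [SmartTask FrozenTask FastEvent SimpleBlock AbstractActor SecureQueue FancyTask object] + [SecureEvent FancyTask object] + [SimpleBlock AbstractActor object] + [SmartTask SecureEvent SimpleBlock]
  take FrozenTask:  [FrozenTask FastEvent SimpleBlock AbstractActor SecureQueue FancyTask object] + [SecureEvent FancyTask object] + [SimpleBlock AbstractActor object] + [SecureEvent SimpleBlock]
  take FastEvent:  [FastEvent SimpleBlock AbstractActor SecureQueue FancyTask object] + [SecureEvent FancyTask object] + [SimpleBlock AbstractActor object] + [SecureEvent SimpleBlock]
  take SecureEvent:  [SimpleBlock AbstractActor SecureQueue FancyTask object] + [SecureEvent FancyTask object] + [SimpleBlock AbstractActor object] + [SecureEvent SimpleBlock]
  take SimpleBlock:  [SimpleBlock AbstractActor SecureQueue FancyTask object] + [FancyTask object] + [SimpleBlock AbstractActor object] + [SimpleBlock]
  take AbstractActor:  [AbstractActor SecureQueue FancyTask object] + [FancyTask object] + [AbstractActor object]
  take SecureQueue:  [SecureQueue FancyTask object] + [FancyTask object] + [object]
  take FancyTask:  [FancyTask object] + [FancyTask object] + [object]
  take object:  [object] + [object] + [object]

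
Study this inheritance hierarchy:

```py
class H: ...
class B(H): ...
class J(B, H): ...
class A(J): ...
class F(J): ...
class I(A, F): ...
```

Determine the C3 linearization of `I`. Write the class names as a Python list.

[I, A, F, J, B, H, object]

L[I] = I + merge(L[A], L[F], [A F])
  take A:  [A J B H object] + [F J B H object] + [A F]
  take F:  [J B H object] + [F J B H object] + [F]
  take J:  [J B H object] + [J B H object]
  take B:  [B H object] + [B H object]
  take H:  [H object] + [H object]
  take object:  [object] + [object]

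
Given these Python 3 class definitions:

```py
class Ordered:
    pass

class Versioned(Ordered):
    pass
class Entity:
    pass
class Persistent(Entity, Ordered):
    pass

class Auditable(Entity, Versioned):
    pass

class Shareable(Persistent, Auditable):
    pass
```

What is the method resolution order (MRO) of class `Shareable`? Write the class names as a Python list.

[Shareable, Persistent, Auditable, Entity, Versioned, Ordered, object]

L[Shareable] = Shareable + merge(L[Persistent], L[Auditable], [Persistent Auditable])
  take Persistent:  [Persistent Entity Ordered object] + [Auditable Entity Versioned Ordered object] + [Persistent Auditable]
  take Auditable:  [Entity Ordered object] + [Auditable Entity Versioned Ordered object] + [Auditable]
  take Entity:  [Entity Ordered object] + [Entity Versioned Ordered object]
  take Versioned:  [Ordered object] + [Versioned Ordered object]
  take Ordered:  [Ordered object] + [Ordered object]
  take object:  [object] + [object]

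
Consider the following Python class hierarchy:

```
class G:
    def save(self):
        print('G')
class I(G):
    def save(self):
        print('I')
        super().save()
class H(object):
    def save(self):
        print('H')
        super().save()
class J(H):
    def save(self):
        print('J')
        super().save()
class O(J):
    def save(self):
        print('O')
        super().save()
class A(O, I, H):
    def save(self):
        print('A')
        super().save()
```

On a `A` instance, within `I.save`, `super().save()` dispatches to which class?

L[A] = A + merge(L[O], L[I], L[H], [O I H])
  take O:  [O J H object] + [I G object] + [H object] + [O I H]
  take J:  [J H object] + [I G object] + [H object] + [I H]
  take I:  [H object] + [I G object] + [H object] + [I H]
  take H:  [H object] + [G object] + [H object] + [H]
  take G:  [object] + [G object] + [object]
  take object:  [object] + [object] + [object]
MRO: A O J I H G object
super() in I.save on a A instance goes to the class after I in A's MRO: H.

H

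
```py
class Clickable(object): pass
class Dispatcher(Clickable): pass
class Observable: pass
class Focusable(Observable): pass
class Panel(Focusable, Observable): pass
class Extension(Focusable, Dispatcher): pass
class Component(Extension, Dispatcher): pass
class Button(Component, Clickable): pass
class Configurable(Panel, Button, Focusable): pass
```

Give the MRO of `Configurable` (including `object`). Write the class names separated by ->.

Configurable -> Panel -> Button -> Component -> Extension -> Focusable -> Observable -> Dispatcher -> Clickable -> object

L[Configurable] = Configurable + merge(L[Panel], L[Button], L[Focusable], [Panel Button Focusable])
  take Panel:  [Panel Focusable Observable object] + [Button Component Extension Focusable Observable Dispatcher Clickable object] + [Focusable Observable object] + [Panel Button Focusable]
  take Button:  [Focusable Observable object] + [Button Component Extension Focusable Observable Dispatcher Clickable object] + [Focusable Observable object] + [Button Focusable]
  take Component:  [Focusable Observable object] + [Component Extension Focusable Observable Dispatcher Clickable object] + [Focusable Observable object] + [Focusable]
  take Extension:  [Focusable Observable object] + [Extension Focusable Observable Dispatcher Clickable object] + [Focusable Observable object] + [Focusable]
  take Focusable:  [Focusable Observable object] + [Focusable Observable Dispatcher Clickable object] + [Focusable Observable object] + [Focusable]
  take Observable:  [Observable object] + [Observable Dispatcher Clickable object] + [Observable object]
  take Dispatcher:  [object] + [Dispatcher Clickable object] + [object]
  take Clickable:  [object] + [Clickable object] + [object]
  take object:  [object] + [object] + [object]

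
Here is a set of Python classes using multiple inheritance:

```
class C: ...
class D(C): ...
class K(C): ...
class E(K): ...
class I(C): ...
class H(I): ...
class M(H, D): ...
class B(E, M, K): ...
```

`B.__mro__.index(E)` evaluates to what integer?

1

L[B] = B + merge(L[E], L[M], L[K], [E M K])
  take E:  [E K C object] + [M H I D C object] + [K C object] + [E M K]
  take M:  [K C object] + [M H I D C object] + [K C object] + [M K]
  take K:  [K C object] + [H I D C object] + [K C object] + [K]
  take H:  [C object] + [H I D C object] + [C object]
  take I:  [C object] + [I D C object] + [C object]
  take D:  [C object] + [D C object] + [C object]
  take C:  [C object] + [C object] + [C object]
  take object:  [object] + [object] + [object]
MRO: B E M K H I D C object
E sits at index 1.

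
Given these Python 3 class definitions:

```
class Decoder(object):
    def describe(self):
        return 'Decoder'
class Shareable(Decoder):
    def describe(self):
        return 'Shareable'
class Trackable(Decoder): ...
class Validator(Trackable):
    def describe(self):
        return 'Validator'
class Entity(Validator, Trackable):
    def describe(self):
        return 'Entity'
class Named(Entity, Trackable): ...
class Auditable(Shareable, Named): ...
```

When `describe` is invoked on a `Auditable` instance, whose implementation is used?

Shareable

L[Auditable] = Auditable + merge(L[Shareable], L[Named], [Shareable Named])
  take Shareable:  [Shareable Decoder object] + [Named Entity Validator Trackable Decoder object] + [Shareable Named]
  take Named:  [Decoder object] + [Named Entity Validator Trackable Decoder object] + [Named]
  take Entity:  [Decoder object] + [Entity Validator Trackable Decoder object]
  take Validator:  [Decoder object] + [Validator Trackable Decoder object]
  take Trackable:  [Decoder object] + [Trackable Decoder object]
  take Decoder:  [Decoder object] + [Decoder object]
  take object:  [object] + [object]
MRO: Auditable Shareable Named Entity Validator Trackable Decoder object
describe is defined in: Decoder, Entity, Shareable, Validator. First along the MRO is Shareable.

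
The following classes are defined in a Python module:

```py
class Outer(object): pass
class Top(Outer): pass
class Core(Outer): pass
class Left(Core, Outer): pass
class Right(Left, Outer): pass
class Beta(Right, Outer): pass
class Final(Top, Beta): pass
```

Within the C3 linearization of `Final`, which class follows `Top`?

L[Final] = Final + merge(L[Top], L[Beta], [Top Beta])
  take Top:  [Top Outer object] + [Beta Right Left Core Outer object] + [Top Beta]
  take Beta:  [Outer object] + [Beta Right Left Core Outer object] + [Beta]
  take Right:  [Outer object] + [Right Left Core Outer object]
  take Left:  [Outer object] + [Left Core Outer object]
  take Core:  [Outer object] + [Core Outer object]
  take Outer:  [Outer object] + [Outer object]
  take object:  [object] + [object]
MRO: Final Top Beta Right Left Core Outer object
Top is at position 1; next is Beta.

Beta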